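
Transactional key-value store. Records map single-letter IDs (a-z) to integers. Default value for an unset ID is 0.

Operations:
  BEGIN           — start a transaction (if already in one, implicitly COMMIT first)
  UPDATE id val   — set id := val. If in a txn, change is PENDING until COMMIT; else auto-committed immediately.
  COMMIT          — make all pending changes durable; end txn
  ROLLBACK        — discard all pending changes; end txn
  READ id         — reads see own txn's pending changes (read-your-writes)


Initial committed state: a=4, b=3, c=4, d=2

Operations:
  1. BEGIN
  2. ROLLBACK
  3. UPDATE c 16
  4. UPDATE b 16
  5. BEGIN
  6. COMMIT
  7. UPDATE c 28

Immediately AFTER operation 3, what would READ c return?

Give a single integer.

Answer: 16

Derivation:
Initial committed: {a=4, b=3, c=4, d=2}
Op 1: BEGIN: in_txn=True, pending={}
Op 2: ROLLBACK: discarded pending []; in_txn=False
Op 3: UPDATE c=16 (auto-commit; committed c=16)
After op 3: visible(c) = 16 (pending={}, committed={a=4, b=3, c=16, d=2})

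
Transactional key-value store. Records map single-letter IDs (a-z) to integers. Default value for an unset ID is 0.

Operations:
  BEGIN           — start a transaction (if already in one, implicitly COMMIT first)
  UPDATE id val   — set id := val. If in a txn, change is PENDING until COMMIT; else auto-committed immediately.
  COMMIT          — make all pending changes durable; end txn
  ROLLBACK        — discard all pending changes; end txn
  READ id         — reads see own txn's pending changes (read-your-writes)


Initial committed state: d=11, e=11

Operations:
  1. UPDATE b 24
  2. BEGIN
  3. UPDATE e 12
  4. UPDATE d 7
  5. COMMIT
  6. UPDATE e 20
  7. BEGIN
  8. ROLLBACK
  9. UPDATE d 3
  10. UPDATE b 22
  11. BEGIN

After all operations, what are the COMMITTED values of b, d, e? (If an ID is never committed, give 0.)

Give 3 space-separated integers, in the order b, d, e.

Answer: 22 3 20

Derivation:
Initial committed: {d=11, e=11}
Op 1: UPDATE b=24 (auto-commit; committed b=24)
Op 2: BEGIN: in_txn=True, pending={}
Op 3: UPDATE e=12 (pending; pending now {e=12})
Op 4: UPDATE d=7 (pending; pending now {d=7, e=12})
Op 5: COMMIT: merged ['d', 'e'] into committed; committed now {b=24, d=7, e=12}
Op 6: UPDATE e=20 (auto-commit; committed e=20)
Op 7: BEGIN: in_txn=True, pending={}
Op 8: ROLLBACK: discarded pending []; in_txn=False
Op 9: UPDATE d=3 (auto-commit; committed d=3)
Op 10: UPDATE b=22 (auto-commit; committed b=22)
Op 11: BEGIN: in_txn=True, pending={}
Final committed: {b=22, d=3, e=20}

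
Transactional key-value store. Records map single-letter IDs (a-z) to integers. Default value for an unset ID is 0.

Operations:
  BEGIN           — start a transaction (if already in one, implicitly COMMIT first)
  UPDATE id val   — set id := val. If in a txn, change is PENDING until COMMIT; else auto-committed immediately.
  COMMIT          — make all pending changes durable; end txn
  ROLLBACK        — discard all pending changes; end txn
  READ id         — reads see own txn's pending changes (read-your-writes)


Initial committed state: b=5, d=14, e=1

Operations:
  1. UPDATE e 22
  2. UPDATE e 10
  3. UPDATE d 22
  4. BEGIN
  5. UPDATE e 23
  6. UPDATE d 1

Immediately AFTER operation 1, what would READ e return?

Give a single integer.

Initial committed: {b=5, d=14, e=1}
Op 1: UPDATE e=22 (auto-commit; committed e=22)
After op 1: visible(e) = 22 (pending={}, committed={b=5, d=14, e=22})

Answer: 22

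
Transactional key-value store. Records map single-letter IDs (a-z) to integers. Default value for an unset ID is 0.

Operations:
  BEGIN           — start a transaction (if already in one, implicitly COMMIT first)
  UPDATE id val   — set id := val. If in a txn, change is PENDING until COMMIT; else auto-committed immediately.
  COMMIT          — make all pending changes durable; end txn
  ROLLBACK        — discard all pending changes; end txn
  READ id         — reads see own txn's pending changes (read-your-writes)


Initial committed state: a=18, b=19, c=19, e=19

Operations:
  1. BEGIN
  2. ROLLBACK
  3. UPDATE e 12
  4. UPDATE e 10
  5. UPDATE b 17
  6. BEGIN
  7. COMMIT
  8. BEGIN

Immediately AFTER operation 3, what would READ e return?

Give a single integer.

Answer: 12

Derivation:
Initial committed: {a=18, b=19, c=19, e=19}
Op 1: BEGIN: in_txn=True, pending={}
Op 2: ROLLBACK: discarded pending []; in_txn=False
Op 3: UPDATE e=12 (auto-commit; committed e=12)
After op 3: visible(e) = 12 (pending={}, committed={a=18, b=19, c=19, e=12})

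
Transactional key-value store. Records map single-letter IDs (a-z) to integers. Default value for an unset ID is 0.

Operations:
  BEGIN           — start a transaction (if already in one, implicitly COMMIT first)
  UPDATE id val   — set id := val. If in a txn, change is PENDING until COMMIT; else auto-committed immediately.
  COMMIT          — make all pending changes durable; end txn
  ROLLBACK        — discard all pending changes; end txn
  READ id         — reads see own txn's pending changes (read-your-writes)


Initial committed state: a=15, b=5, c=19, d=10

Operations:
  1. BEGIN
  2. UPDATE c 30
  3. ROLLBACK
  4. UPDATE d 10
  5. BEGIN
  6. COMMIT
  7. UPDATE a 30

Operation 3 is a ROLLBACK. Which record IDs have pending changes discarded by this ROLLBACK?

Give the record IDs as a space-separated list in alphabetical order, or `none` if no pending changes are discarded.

Initial committed: {a=15, b=5, c=19, d=10}
Op 1: BEGIN: in_txn=True, pending={}
Op 2: UPDATE c=30 (pending; pending now {c=30})
Op 3: ROLLBACK: discarded pending ['c']; in_txn=False
Op 4: UPDATE d=10 (auto-commit; committed d=10)
Op 5: BEGIN: in_txn=True, pending={}
Op 6: COMMIT: merged [] into committed; committed now {a=15, b=5, c=19, d=10}
Op 7: UPDATE a=30 (auto-commit; committed a=30)
ROLLBACK at op 3 discards: ['c']

Answer: c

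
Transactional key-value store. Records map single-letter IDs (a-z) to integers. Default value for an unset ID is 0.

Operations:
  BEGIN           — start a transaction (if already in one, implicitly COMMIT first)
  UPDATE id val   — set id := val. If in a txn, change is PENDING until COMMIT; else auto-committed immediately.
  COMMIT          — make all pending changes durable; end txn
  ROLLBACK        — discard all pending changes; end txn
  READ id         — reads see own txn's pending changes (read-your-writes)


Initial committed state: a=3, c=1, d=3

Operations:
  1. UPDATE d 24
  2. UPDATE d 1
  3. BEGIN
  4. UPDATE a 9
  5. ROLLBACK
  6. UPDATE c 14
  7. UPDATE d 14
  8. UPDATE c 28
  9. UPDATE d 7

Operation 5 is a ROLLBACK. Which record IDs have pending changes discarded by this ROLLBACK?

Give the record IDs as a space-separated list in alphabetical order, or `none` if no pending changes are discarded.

Answer: a

Derivation:
Initial committed: {a=3, c=1, d=3}
Op 1: UPDATE d=24 (auto-commit; committed d=24)
Op 2: UPDATE d=1 (auto-commit; committed d=1)
Op 3: BEGIN: in_txn=True, pending={}
Op 4: UPDATE a=9 (pending; pending now {a=9})
Op 5: ROLLBACK: discarded pending ['a']; in_txn=False
Op 6: UPDATE c=14 (auto-commit; committed c=14)
Op 7: UPDATE d=14 (auto-commit; committed d=14)
Op 8: UPDATE c=28 (auto-commit; committed c=28)
Op 9: UPDATE d=7 (auto-commit; committed d=7)
ROLLBACK at op 5 discards: ['a']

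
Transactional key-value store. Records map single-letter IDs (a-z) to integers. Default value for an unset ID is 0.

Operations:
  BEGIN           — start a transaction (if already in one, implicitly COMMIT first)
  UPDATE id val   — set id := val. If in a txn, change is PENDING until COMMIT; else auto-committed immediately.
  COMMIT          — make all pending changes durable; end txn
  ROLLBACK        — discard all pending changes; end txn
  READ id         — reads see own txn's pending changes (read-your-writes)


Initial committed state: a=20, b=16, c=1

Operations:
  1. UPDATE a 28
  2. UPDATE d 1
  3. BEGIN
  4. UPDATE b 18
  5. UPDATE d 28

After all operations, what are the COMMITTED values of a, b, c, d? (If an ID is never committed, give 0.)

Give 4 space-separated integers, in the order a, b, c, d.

Answer: 28 16 1 1

Derivation:
Initial committed: {a=20, b=16, c=1}
Op 1: UPDATE a=28 (auto-commit; committed a=28)
Op 2: UPDATE d=1 (auto-commit; committed d=1)
Op 3: BEGIN: in_txn=True, pending={}
Op 4: UPDATE b=18 (pending; pending now {b=18})
Op 5: UPDATE d=28 (pending; pending now {b=18, d=28})
Final committed: {a=28, b=16, c=1, d=1}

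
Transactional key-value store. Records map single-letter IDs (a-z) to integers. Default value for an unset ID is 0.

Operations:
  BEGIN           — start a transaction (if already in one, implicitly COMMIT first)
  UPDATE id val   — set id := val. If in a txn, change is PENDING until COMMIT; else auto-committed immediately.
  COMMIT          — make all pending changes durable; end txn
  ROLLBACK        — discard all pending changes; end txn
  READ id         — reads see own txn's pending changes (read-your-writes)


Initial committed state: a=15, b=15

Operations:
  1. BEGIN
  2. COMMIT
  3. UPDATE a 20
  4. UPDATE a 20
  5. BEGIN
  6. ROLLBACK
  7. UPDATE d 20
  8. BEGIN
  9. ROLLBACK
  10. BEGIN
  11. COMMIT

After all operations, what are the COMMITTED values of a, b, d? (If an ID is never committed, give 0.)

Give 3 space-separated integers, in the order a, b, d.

Answer: 20 15 20

Derivation:
Initial committed: {a=15, b=15}
Op 1: BEGIN: in_txn=True, pending={}
Op 2: COMMIT: merged [] into committed; committed now {a=15, b=15}
Op 3: UPDATE a=20 (auto-commit; committed a=20)
Op 4: UPDATE a=20 (auto-commit; committed a=20)
Op 5: BEGIN: in_txn=True, pending={}
Op 6: ROLLBACK: discarded pending []; in_txn=False
Op 7: UPDATE d=20 (auto-commit; committed d=20)
Op 8: BEGIN: in_txn=True, pending={}
Op 9: ROLLBACK: discarded pending []; in_txn=False
Op 10: BEGIN: in_txn=True, pending={}
Op 11: COMMIT: merged [] into committed; committed now {a=20, b=15, d=20}
Final committed: {a=20, b=15, d=20}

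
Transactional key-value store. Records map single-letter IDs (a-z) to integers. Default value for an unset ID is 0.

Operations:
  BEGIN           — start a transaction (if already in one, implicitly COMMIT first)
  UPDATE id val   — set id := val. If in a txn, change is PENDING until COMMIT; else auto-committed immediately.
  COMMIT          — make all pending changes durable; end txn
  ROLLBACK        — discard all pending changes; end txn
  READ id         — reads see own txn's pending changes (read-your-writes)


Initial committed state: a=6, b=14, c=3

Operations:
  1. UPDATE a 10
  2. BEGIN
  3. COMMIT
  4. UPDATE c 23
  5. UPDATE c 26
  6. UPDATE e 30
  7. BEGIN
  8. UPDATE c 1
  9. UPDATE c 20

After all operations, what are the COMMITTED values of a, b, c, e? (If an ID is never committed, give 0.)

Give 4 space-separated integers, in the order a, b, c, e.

Answer: 10 14 26 30

Derivation:
Initial committed: {a=6, b=14, c=3}
Op 1: UPDATE a=10 (auto-commit; committed a=10)
Op 2: BEGIN: in_txn=True, pending={}
Op 3: COMMIT: merged [] into committed; committed now {a=10, b=14, c=3}
Op 4: UPDATE c=23 (auto-commit; committed c=23)
Op 5: UPDATE c=26 (auto-commit; committed c=26)
Op 6: UPDATE e=30 (auto-commit; committed e=30)
Op 7: BEGIN: in_txn=True, pending={}
Op 8: UPDATE c=1 (pending; pending now {c=1})
Op 9: UPDATE c=20 (pending; pending now {c=20})
Final committed: {a=10, b=14, c=26, e=30}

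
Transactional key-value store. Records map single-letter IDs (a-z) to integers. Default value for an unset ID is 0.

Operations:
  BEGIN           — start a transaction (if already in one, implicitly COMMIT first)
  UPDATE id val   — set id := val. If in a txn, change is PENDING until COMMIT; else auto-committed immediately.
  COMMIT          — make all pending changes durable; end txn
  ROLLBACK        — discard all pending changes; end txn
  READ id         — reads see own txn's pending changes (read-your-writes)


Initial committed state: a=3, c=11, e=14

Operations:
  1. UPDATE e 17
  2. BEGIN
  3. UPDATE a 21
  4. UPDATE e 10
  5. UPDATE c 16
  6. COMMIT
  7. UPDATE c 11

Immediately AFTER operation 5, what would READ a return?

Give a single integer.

Initial committed: {a=3, c=11, e=14}
Op 1: UPDATE e=17 (auto-commit; committed e=17)
Op 2: BEGIN: in_txn=True, pending={}
Op 3: UPDATE a=21 (pending; pending now {a=21})
Op 4: UPDATE e=10 (pending; pending now {a=21, e=10})
Op 5: UPDATE c=16 (pending; pending now {a=21, c=16, e=10})
After op 5: visible(a) = 21 (pending={a=21, c=16, e=10}, committed={a=3, c=11, e=17})

Answer: 21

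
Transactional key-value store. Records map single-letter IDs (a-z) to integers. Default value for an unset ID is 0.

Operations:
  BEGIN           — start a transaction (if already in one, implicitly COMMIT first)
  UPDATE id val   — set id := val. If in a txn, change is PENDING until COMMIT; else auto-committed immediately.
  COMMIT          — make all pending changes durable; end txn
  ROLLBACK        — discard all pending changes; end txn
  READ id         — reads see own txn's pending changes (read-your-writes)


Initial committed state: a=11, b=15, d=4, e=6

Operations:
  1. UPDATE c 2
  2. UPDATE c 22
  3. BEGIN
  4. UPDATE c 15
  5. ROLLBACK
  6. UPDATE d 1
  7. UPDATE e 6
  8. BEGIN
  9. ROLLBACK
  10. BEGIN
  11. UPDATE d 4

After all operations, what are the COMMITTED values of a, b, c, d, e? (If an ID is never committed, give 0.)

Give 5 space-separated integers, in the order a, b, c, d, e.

Answer: 11 15 22 1 6

Derivation:
Initial committed: {a=11, b=15, d=4, e=6}
Op 1: UPDATE c=2 (auto-commit; committed c=2)
Op 2: UPDATE c=22 (auto-commit; committed c=22)
Op 3: BEGIN: in_txn=True, pending={}
Op 4: UPDATE c=15 (pending; pending now {c=15})
Op 5: ROLLBACK: discarded pending ['c']; in_txn=False
Op 6: UPDATE d=1 (auto-commit; committed d=1)
Op 7: UPDATE e=6 (auto-commit; committed e=6)
Op 8: BEGIN: in_txn=True, pending={}
Op 9: ROLLBACK: discarded pending []; in_txn=False
Op 10: BEGIN: in_txn=True, pending={}
Op 11: UPDATE d=4 (pending; pending now {d=4})
Final committed: {a=11, b=15, c=22, d=1, e=6}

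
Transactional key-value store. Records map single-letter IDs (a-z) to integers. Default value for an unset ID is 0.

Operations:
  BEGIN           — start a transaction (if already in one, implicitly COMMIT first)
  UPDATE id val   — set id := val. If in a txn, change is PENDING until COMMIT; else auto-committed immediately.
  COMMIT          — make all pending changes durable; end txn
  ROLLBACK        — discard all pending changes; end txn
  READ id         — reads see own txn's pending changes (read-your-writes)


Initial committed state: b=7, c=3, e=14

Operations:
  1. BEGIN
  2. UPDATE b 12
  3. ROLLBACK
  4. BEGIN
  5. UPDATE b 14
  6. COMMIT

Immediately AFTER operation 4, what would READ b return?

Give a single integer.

Initial committed: {b=7, c=3, e=14}
Op 1: BEGIN: in_txn=True, pending={}
Op 2: UPDATE b=12 (pending; pending now {b=12})
Op 3: ROLLBACK: discarded pending ['b']; in_txn=False
Op 4: BEGIN: in_txn=True, pending={}
After op 4: visible(b) = 7 (pending={}, committed={b=7, c=3, e=14})

Answer: 7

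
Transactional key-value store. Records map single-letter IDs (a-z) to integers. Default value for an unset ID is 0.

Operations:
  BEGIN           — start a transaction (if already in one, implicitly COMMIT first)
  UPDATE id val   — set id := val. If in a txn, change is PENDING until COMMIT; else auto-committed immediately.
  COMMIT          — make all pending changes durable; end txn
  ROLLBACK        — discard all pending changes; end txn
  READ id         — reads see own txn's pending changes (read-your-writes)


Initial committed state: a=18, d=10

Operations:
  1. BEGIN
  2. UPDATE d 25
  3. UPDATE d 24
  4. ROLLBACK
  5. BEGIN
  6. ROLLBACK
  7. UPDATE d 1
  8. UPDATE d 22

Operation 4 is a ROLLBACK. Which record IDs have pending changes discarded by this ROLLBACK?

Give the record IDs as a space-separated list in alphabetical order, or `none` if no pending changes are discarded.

Answer: d

Derivation:
Initial committed: {a=18, d=10}
Op 1: BEGIN: in_txn=True, pending={}
Op 2: UPDATE d=25 (pending; pending now {d=25})
Op 3: UPDATE d=24 (pending; pending now {d=24})
Op 4: ROLLBACK: discarded pending ['d']; in_txn=False
Op 5: BEGIN: in_txn=True, pending={}
Op 6: ROLLBACK: discarded pending []; in_txn=False
Op 7: UPDATE d=1 (auto-commit; committed d=1)
Op 8: UPDATE d=22 (auto-commit; committed d=22)
ROLLBACK at op 4 discards: ['d']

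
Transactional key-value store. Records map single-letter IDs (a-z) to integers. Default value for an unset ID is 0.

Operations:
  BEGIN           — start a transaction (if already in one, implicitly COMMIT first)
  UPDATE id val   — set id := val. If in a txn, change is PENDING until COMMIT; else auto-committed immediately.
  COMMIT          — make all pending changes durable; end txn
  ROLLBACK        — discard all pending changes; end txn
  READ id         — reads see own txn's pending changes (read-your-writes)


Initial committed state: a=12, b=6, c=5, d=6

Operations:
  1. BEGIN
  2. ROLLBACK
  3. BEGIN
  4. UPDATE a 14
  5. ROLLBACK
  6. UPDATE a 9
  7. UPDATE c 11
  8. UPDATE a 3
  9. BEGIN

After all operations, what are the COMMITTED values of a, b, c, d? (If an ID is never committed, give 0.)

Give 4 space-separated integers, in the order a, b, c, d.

Initial committed: {a=12, b=6, c=5, d=6}
Op 1: BEGIN: in_txn=True, pending={}
Op 2: ROLLBACK: discarded pending []; in_txn=False
Op 3: BEGIN: in_txn=True, pending={}
Op 4: UPDATE a=14 (pending; pending now {a=14})
Op 5: ROLLBACK: discarded pending ['a']; in_txn=False
Op 6: UPDATE a=9 (auto-commit; committed a=9)
Op 7: UPDATE c=11 (auto-commit; committed c=11)
Op 8: UPDATE a=3 (auto-commit; committed a=3)
Op 9: BEGIN: in_txn=True, pending={}
Final committed: {a=3, b=6, c=11, d=6}

Answer: 3 6 11 6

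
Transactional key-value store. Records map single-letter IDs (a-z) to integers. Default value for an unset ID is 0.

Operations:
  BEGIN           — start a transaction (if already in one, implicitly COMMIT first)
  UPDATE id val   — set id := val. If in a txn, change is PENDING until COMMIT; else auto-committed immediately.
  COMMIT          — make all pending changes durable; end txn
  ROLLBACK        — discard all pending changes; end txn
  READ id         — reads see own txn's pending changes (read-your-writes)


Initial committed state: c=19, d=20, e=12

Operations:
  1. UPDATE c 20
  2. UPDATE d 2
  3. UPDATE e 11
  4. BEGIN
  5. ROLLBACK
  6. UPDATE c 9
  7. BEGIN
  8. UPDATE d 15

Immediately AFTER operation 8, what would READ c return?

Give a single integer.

Initial committed: {c=19, d=20, e=12}
Op 1: UPDATE c=20 (auto-commit; committed c=20)
Op 2: UPDATE d=2 (auto-commit; committed d=2)
Op 3: UPDATE e=11 (auto-commit; committed e=11)
Op 4: BEGIN: in_txn=True, pending={}
Op 5: ROLLBACK: discarded pending []; in_txn=False
Op 6: UPDATE c=9 (auto-commit; committed c=9)
Op 7: BEGIN: in_txn=True, pending={}
Op 8: UPDATE d=15 (pending; pending now {d=15})
After op 8: visible(c) = 9 (pending={d=15}, committed={c=9, d=2, e=11})

Answer: 9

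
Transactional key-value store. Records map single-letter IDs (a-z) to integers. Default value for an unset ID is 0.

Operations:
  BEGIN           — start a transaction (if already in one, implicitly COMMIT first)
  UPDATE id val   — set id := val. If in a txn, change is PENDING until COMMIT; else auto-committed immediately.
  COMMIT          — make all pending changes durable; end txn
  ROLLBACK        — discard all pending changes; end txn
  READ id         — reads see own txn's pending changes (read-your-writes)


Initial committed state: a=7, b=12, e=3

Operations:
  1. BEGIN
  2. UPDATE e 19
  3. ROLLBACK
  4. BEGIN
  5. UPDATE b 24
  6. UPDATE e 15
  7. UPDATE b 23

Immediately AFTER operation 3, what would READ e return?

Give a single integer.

Answer: 3

Derivation:
Initial committed: {a=7, b=12, e=3}
Op 1: BEGIN: in_txn=True, pending={}
Op 2: UPDATE e=19 (pending; pending now {e=19})
Op 3: ROLLBACK: discarded pending ['e']; in_txn=False
After op 3: visible(e) = 3 (pending={}, committed={a=7, b=12, e=3})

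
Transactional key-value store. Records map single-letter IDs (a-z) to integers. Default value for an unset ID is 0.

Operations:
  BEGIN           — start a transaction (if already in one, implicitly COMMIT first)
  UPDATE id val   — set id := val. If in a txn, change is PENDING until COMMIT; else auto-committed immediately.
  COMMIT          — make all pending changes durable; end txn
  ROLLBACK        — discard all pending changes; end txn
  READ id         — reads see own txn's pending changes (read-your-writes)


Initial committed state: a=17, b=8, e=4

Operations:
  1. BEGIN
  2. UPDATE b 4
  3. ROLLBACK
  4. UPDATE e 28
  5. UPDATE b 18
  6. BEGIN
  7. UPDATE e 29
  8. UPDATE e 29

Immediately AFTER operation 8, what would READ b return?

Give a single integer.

Answer: 18

Derivation:
Initial committed: {a=17, b=8, e=4}
Op 1: BEGIN: in_txn=True, pending={}
Op 2: UPDATE b=4 (pending; pending now {b=4})
Op 3: ROLLBACK: discarded pending ['b']; in_txn=False
Op 4: UPDATE e=28 (auto-commit; committed e=28)
Op 5: UPDATE b=18 (auto-commit; committed b=18)
Op 6: BEGIN: in_txn=True, pending={}
Op 7: UPDATE e=29 (pending; pending now {e=29})
Op 8: UPDATE e=29 (pending; pending now {e=29})
After op 8: visible(b) = 18 (pending={e=29}, committed={a=17, b=18, e=28})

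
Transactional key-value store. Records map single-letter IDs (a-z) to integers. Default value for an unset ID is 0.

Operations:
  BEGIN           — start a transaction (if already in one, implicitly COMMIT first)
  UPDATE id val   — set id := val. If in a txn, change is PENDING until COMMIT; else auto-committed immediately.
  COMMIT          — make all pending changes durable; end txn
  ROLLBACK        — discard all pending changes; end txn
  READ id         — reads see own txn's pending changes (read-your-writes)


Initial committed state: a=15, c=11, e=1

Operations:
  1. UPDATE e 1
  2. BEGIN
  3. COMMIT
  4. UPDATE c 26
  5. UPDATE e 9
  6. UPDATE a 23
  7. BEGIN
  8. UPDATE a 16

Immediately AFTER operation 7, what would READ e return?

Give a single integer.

Initial committed: {a=15, c=11, e=1}
Op 1: UPDATE e=1 (auto-commit; committed e=1)
Op 2: BEGIN: in_txn=True, pending={}
Op 3: COMMIT: merged [] into committed; committed now {a=15, c=11, e=1}
Op 4: UPDATE c=26 (auto-commit; committed c=26)
Op 5: UPDATE e=9 (auto-commit; committed e=9)
Op 6: UPDATE a=23 (auto-commit; committed a=23)
Op 7: BEGIN: in_txn=True, pending={}
After op 7: visible(e) = 9 (pending={}, committed={a=23, c=26, e=9})

Answer: 9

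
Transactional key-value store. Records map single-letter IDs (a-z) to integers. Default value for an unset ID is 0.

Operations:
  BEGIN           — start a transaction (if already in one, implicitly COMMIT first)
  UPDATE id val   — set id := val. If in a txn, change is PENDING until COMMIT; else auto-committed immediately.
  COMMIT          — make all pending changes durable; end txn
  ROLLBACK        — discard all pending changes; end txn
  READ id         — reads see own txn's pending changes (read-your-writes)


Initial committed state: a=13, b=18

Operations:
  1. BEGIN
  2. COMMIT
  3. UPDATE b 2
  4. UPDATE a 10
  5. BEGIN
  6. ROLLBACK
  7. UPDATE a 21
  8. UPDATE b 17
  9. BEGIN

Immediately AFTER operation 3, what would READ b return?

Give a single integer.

Answer: 2

Derivation:
Initial committed: {a=13, b=18}
Op 1: BEGIN: in_txn=True, pending={}
Op 2: COMMIT: merged [] into committed; committed now {a=13, b=18}
Op 3: UPDATE b=2 (auto-commit; committed b=2)
After op 3: visible(b) = 2 (pending={}, committed={a=13, b=2})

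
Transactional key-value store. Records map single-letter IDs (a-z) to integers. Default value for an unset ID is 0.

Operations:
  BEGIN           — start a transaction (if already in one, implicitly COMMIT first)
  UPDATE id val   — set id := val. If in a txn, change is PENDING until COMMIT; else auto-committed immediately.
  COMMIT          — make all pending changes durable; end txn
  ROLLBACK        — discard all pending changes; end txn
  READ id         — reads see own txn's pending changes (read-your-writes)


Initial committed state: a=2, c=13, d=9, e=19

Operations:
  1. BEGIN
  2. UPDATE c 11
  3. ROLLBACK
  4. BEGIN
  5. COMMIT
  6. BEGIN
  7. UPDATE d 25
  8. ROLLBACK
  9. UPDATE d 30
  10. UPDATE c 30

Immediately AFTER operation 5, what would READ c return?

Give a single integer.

Initial committed: {a=2, c=13, d=9, e=19}
Op 1: BEGIN: in_txn=True, pending={}
Op 2: UPDATE c=11 (pending; pending now {c=11})
Op 3: ROLLBACK: discarded pending ['c']; in_txn=False
Op 4: BEGIN: in_txn=True, pending={}
Op 5: COMMIT: merged [] into committed; committed now {a=2, c=13, d=9, e=19}
After op 5: visible(c) = 13 (pending={}, committed={a=2, c=13, d=9, e=19})

Answer: 13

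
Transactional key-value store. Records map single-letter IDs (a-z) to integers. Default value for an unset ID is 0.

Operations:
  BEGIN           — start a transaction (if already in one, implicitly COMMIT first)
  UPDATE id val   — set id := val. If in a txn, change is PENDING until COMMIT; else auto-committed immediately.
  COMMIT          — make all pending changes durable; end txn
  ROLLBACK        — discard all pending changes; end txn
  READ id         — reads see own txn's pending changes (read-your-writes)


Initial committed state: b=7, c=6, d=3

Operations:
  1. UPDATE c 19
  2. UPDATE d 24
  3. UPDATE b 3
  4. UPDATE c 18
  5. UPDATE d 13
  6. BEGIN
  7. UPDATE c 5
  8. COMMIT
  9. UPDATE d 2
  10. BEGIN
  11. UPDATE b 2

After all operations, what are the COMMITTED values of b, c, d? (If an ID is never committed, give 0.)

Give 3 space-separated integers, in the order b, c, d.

Initial committed: {b=7, c=6, d=3}
Op 1: UPDATE c=19 (auto-commit; committed c=19)
Op 2: UPDATE d=24 (auto-commit; committed d=24)
Op 3: UPDATE b=3 (auto-commit; committed b=3)
Op 4: UPDATE c=18 (auto-commit; committed c=18)
Op 5: UPDATE d=13 (auto-commit; committed d=13)
Op 6: BEGIN: in_txn=True, pending={}
Op 7: UPDATE c=5 (pending; pending now {c=5})
Op 8: COMMIT: merged ['c'] into committed; committed now {b=3, c=5, d=13}
Op 9: UPDATE d=2 (auto-commit; committed d=2)
Op 10: BEGIN: in_txn=True, pending={}
Op 11: UPDATE b=2 (pending; pending now {b=2})
Final committed: {b=3, c=5, d=2}

Answer: 3 5 2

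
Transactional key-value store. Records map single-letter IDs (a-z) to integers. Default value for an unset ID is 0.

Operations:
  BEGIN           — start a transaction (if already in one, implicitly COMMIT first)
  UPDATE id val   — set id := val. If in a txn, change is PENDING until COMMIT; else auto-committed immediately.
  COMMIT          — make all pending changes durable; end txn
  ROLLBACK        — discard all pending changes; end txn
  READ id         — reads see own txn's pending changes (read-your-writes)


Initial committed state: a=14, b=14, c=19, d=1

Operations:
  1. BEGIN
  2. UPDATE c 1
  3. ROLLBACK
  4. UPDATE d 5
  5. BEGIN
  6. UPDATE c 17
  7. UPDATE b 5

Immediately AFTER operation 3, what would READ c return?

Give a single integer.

Answer: 19

Derivation:
Initial committed: {a=14, b=14, c=19, d=1}
Op 1: BEGIN: in_txn=True, pending={}
Op 2: UPDATE c=1 (pending; pending now {c=1})
Op 3: ROLLBACK: discarded pending ['c']; in_txn=False
After op 3: visible(c) = 19 (pending={}, committed={a=14, b=14, c=19, d=1})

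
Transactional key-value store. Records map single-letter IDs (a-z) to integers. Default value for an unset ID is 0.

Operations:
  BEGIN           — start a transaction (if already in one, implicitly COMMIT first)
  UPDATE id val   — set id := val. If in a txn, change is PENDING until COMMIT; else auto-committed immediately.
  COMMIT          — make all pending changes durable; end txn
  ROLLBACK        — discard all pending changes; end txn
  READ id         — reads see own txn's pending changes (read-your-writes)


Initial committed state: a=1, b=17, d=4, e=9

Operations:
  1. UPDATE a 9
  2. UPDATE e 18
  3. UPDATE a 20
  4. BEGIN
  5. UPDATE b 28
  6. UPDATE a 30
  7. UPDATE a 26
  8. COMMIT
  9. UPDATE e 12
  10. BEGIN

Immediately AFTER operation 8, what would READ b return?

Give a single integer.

Initial committed: {a=1, b=17, d=4, e=9}
Op 1: UPDATE a=9 (auto-commit; committed a=9)
Op 2: UPDATE e=18 (auto-commit; committed e=18)
Op 3: UPDATE a=20 (auto-commit; committed a=20)
Op 4: BEGIN: in_txn=True, pending={}
Op 5: UPDATE b=28 (pending; pending now {b=28})
Op 6: UPDATE a=30 (pending; pending now {a=30, b=28})
Op 7: UPDATE a=26 (pending; pending now {a=26, b=28})
Op 8: COMMIT: merged ['a', 'b'] into committed; committed now {a=26, b=28, d=4, e=18}
After op 8: visible(b) = 28 (pending={}, committed={a=26, b=28, d=4, e=18})

Answer: 28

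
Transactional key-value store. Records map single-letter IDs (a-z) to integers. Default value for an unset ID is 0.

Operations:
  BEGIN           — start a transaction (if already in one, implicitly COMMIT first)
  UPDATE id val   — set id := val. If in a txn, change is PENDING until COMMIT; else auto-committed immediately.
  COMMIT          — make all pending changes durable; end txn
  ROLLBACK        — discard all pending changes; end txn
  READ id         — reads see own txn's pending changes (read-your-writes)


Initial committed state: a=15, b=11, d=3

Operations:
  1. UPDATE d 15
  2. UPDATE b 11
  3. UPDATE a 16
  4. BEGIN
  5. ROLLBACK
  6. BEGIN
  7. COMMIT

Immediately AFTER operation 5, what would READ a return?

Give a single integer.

Initial committed: {a=15, b=11, d=3}
Op 1: UPDATE d=15 (auto-commit; committed d=15)
Op 2: UPDATE b=11 (auto-commit; committed b=11)
Op 3: UPDATE a=16 (auto-commit; committed a=16)
Op 4: BEGIN: in_txn=True, pending={}
Op 5: ROLLBACK: discarded pending []; in_txn=False
After op 5: visible(a) = 16 (pending={}, committed={a=16, b=11, d=15})

Answer: 16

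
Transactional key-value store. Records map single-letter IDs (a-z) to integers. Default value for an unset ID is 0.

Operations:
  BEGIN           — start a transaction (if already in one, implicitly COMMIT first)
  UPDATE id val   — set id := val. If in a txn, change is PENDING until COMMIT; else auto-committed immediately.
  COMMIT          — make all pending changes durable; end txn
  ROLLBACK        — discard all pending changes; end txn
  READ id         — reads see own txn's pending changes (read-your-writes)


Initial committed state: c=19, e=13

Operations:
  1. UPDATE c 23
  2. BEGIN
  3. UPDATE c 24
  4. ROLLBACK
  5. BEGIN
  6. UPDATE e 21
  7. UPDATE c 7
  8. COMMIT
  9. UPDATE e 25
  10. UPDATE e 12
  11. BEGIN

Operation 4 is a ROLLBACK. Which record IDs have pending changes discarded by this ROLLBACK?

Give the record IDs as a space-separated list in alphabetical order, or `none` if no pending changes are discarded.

Answer: c

Derivation:
Initial committed: {c=19, e=13}
Op 1: UPDATE c=23 (auto-commit; committed c=23)
Op 2: BEGIN: in_txn=True, pending={}
Op 3: UPDATE c=24 (pending; pending now {c=24})
Op 4: ROLLBACK: discarded pending ['c']; in_txn=False
Op 5: BEGIN: in_txn=True, pending={}
Op 6: UPDATE e=21 (pending; pending now {e=21})
Op 7: UPDATE c=7 (pending; pending now {c=7, e=21})
Op 8: COMMIT: merged ['c', 'e'] into committed; committed now {c=7, e=21}
Op 9: UPDATE e=25 (auto-commit; committed e=25)
Op 10: UPDATE e=12 (auto-commit; committed e=12)
Op 11: BEGIN: in_txn=True, pending={}
ROLLBACK at op 4 discards: ['c']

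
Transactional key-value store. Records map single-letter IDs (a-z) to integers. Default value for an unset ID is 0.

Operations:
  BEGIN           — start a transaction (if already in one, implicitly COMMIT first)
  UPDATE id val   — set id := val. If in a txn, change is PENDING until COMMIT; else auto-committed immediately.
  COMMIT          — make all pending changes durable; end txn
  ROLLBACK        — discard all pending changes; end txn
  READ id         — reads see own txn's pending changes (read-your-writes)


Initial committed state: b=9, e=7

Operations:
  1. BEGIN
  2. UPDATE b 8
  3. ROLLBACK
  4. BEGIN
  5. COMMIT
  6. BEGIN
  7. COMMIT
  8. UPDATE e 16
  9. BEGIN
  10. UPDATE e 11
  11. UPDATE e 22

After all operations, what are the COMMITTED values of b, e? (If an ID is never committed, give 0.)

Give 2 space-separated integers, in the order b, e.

Answer: 9 16

Derivation:
Initial committed: {b=9, e=7}
Op 1: BEGIN: in_txn=True, pending={}
Op 2: UPDATE b=8 (pending; pending now {b=8})
Op 3: ROLLBACK: discarded pending ['b']; in_txn=False
Op 4: BEGIN: in_txn=True, pending={}
Op 5: COMMIT: merged [] into committed; committed now {b=9, e=7}
Op 6: BEGIN: in_txn=True, pending={}
Op 7: COMMIT: merged [] into committed; committed now {b=9, e=7}
Op 8: UPDATE e=16 (auto-commit; committed e=16)
Op 9: BEGIN: in_txn=True, pending={}
Op 10: UPDATE e=11 (pending; pending now {e=11})
Op 11: UPDATE e=22 (pending; pending now {e=22})
Final committed: {b=9, e=16}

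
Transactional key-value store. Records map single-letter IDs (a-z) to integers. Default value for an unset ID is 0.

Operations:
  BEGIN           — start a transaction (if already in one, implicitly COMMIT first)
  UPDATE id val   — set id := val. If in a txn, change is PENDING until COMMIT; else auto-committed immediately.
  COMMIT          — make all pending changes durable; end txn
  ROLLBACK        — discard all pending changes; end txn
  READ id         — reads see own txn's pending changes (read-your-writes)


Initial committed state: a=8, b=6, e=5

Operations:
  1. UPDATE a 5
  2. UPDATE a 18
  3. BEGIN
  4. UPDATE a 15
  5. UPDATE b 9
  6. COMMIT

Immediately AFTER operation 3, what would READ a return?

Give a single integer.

Initial committed: {a=8, b=6, e=5}
Op 1: UPDATE a=5 (auto-commit; committed a=5)
Op 2: UPDATE a=18 (auto-commit; committed a=18)
Op 3: BEGIN: in_txn=True, pending={}
After op 3: visible(a) = 18 (pending={}, committed={a=18, b=6, e=5})

Answer: 18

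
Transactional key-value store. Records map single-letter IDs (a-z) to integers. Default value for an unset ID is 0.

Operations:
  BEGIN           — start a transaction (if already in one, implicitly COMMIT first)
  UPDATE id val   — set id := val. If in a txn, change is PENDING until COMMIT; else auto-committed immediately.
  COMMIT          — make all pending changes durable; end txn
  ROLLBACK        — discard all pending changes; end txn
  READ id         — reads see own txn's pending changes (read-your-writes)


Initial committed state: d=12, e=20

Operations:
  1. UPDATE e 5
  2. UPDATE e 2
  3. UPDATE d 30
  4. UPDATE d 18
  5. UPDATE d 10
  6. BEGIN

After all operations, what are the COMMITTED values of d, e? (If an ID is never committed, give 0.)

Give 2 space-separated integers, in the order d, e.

Initial committed: {d=12, e=20}
Op 1: UPDATE e=5 (auto-commit; committed e=5)
Op 2: UPDATE e=2 (auto-commit; committed e=2)
Op 3: UPDATE d=30 (auto-commit; committed d=30)
Op 4: UPDATE d=18 (auto-commit; committed d=18)
Op 5: UPDATE d=10 (auto-commit; committed d=10)
Op 6: BEGIN: in_txn=True, pending={}
Final committed: {d=10, e=2}

Answer: 10 2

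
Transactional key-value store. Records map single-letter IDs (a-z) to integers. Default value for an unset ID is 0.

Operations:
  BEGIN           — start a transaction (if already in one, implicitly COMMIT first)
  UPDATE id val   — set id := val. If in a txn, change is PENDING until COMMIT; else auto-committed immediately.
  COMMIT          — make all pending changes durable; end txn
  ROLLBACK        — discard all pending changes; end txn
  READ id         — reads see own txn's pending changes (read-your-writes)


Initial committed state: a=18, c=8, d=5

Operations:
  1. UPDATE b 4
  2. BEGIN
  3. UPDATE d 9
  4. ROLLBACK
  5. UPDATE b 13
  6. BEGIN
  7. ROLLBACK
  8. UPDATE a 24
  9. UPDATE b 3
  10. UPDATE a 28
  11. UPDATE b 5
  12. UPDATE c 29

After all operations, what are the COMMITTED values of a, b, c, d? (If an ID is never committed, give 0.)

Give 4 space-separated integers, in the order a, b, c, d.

Answer: 28 5 29 5

Derivation:
Initial committed: {a=18, c=8, d=5}
Op 1: UPDATE b=4 (auto-commit; committed b=4)
Op 2: BEGIN: in_txn=True, pending={}
Op 3: UPDATE d=9 (pending; pending now {d=9})
Op 4: ROLLBACK: discarded pending ['d']; in_txn=False
Op 5: UPDATE b=13 (auto-commit; committed b=13)
Op 6: BEGIN: in_txn=True, pending={}
Op 7: ROLLBACK: discarded pending []; in_txn=False
Op 8: UPDATE a=24 (auto-commit; committed a=24)
Op 9: UPDATE b=3 (auto-commit; committed b=3)
Op 10: UPDATE a=28 (auto-commit; committed a=28)
Op 11: UPDATE b=5 (auto-commit; committed b=5)
Op 12: UPDATE c=29 (auto-commit; committed c=29)
Final committed: {a=28, b=5, c=29, d=5}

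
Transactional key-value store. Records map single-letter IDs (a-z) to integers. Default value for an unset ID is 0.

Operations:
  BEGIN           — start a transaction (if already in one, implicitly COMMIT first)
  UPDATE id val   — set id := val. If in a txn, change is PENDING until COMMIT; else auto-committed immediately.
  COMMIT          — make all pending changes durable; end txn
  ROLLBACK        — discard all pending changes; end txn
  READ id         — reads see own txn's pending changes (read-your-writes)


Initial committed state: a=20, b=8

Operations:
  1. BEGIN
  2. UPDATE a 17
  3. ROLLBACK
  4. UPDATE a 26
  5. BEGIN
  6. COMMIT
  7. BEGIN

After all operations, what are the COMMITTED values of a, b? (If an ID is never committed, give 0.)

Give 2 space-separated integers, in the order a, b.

Answer: 26 8

Derivation:
Initial committed: {a=20, b=8}
Op 1: BEGIN: in_txn=True, pending={}
Op 2: UPDATE a=17 (pending; pending now {a=17})
Op 3: ROLLBACK: discarded pending ['a']; in_txn=False
Op 4: UPDATE a=26 (auto-commit; committed a=26)
Op 5: BEGIN: in_txn=True, pending={}
Op 6: COMMIT: merged [] into committed; committed now {a=26, b=8}
Op 7: BEGIN: in_txn=True, pending={}
Final committed: {a=26, b=8}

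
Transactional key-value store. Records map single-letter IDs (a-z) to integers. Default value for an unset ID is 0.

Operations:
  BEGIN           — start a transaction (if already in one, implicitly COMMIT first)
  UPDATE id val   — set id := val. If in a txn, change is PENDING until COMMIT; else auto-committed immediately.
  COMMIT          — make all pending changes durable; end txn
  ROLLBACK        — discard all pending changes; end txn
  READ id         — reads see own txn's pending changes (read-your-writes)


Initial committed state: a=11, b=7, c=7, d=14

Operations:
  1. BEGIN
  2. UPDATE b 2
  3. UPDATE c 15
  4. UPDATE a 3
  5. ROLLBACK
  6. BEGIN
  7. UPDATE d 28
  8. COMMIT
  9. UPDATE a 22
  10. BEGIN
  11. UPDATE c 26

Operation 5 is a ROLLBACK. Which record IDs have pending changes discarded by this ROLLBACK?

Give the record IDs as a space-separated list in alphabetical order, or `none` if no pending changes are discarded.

Initial committed: {a=11, b=7, c=7, d=14}
Op 1: BEGIN: in_txn=True, pending={}
Op 2: UPDATE b=2 (pending; pending now {b=2})
Op 3: UPDATE c=15 (pending; pending now {b=2, c=15})
Op 4: UPDATE a=3 (pending; pending now {a=3, b=2, c=15})
Op 5: ROLLBACK: discarded pending ['a', 'b', 'c']; in_txn=False
Op 6: BEGIN: in_txn=True, pending={}
Op 7: UPDATE d=28 (pending; pending now {d=28})
Op 8: COMMIT: merged ['d'] into committed; committed now {a=11, b=7, c=7, d=28}
Op 9: UPDATE a=22 (auto-commit; committed a=22)
Op 10: BEGIN: in_txn=True, pending={}
Op 11: UPDATE c=26 (pending; pending now {c=26})
ROLLBACK at op 5 discards: ['a', 'b', 'c']

Answer: a b c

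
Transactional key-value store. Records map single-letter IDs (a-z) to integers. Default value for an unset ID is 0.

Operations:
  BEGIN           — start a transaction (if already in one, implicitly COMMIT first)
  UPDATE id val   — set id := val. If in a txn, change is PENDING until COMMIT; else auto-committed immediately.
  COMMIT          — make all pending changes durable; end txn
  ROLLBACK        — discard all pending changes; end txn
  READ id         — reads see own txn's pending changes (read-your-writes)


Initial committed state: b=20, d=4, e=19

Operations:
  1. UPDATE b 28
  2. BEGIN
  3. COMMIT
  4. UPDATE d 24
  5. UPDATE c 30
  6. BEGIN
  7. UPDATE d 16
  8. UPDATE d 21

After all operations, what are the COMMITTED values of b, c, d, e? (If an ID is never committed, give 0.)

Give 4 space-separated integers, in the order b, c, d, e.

Answer: 28 30 24 19

Derivation:
Initial committed: {b=20, d=4, e=19}
Op 1: UPDATE b=28 (auto-commit; committed b=28)
Op 2: BEGIN: in_txn=True, pending={}
Op 3: COMMIT: merged [] into committed; committed now {b=28, d=4, e=19}
Op 4: UPDATE d=24 (auto-commit; committed d=24)
Op 5: UPDATE c=30 (auto-commit; committed c=30)
Op 6: BEGIN: in_txn=True, pending={}
Op 7: UPDATE d=16 (pending; pending now {d=16})
Op 8: UPDATE d=21 (pending; pending now {d=21})
Final committed: {b=28, c=30, d=24, e=19}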